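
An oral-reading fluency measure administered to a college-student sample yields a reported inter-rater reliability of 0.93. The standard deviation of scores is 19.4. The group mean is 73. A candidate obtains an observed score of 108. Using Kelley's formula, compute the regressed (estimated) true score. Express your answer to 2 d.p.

105.55

T̂ = r·X + (1 − r)·M = 0.930×108 + 0.070×73 = 100.440 + 5.110 ≈ 105.550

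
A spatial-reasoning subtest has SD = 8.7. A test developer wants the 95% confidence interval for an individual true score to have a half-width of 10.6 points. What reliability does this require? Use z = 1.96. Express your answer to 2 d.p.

0.61

SEM needed = half-width / z = 10.6/1.96 ≈ 5.408
r = 1 − (SEM / SD)² = 1 − (5.408 / 8.7)² ≈ 1 − 0.386 ≈ 0.614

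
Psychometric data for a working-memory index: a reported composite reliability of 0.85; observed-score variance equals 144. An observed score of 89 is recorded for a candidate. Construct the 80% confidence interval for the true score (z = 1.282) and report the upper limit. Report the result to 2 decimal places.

94.96

SD = √144 ≈ 12.000
SEM = 12.000 * √(1 − 0.850) = 12.000 * √0.150 ≈ 12.000 * 0.387 ≈ 4.648
Half-width = 1.282*4.648 ≈ 5.958
Upper limit = 89 + 5.958 ≈ 94.958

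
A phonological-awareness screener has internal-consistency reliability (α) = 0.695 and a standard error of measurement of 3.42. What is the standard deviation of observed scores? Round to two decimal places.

SD = SEM / √(1 − r) = 3.42 / √0.3050 ≃ 3.42 / 0.5523 ≃ 6.1926

6.19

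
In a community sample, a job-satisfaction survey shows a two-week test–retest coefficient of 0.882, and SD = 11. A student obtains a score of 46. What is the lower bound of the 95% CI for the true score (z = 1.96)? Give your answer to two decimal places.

38.59

SEM = 11.000 * √(1 − 0.882) = 11.000 * √0.118 ≈ 11.000 * 0.344 ≈ 3.779
Margin = 1.96 * 3.779 ≈ 7.406
Lower limit = 46 − 7.406 ≈ 38.594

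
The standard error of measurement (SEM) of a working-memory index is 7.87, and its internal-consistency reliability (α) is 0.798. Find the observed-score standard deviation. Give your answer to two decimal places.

17.51

σ = SEM·(1 − r)^(−1/2) ≃ 7.87×2.225 ≃ 17.511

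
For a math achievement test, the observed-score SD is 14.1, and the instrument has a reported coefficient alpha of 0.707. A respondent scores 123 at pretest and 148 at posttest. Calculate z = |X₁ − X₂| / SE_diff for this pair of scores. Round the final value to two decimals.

2.32

The standard error of measurement is 14.1000*√(1 − 0.7070) ≈ 14.1000*0.5413 ≈ 7.6323.
Standard error of the difference = 7.6323·√2 ≈ 10.7936
z = |123 − 148| / 10.7936 = 25 / 10.7936 ≈ 2.3162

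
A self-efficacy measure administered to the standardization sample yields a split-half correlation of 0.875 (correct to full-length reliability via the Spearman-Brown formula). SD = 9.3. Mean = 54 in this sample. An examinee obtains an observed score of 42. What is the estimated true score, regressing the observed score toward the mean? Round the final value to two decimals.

Full-length reliability (Spearman-Brown) = 2(0.875)/(1+0.875) ≈ 0.9333
T̂ = 0.9333(42) + 0.0667(54) ≈ 42.8000

42.80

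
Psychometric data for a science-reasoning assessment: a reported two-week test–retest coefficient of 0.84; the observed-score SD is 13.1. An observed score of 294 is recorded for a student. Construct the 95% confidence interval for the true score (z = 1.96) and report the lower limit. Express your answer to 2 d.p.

SEM = 13.10000 · √(1 − 0.84000) = 13.10000 · √0.16000 ≈ 13.10000 · 0.40000 ≈ 5.24000
Half-width = 1.96·5.24000 ≈ 10.27040
Lower bound: 294 − 10.27040 = 283.72960

283.73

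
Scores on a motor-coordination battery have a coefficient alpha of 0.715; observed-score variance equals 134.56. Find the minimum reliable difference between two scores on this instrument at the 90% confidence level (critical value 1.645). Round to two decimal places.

14.41

SD = √134.56 = 11.600
The standard error of measurement is 11.600*√(1 − 0.715) ≈ 11.600*0.534 ≈ 6.193.
SE_diff = SEM * √2 ≈ 6.193 * 1.414 ≈ 8.758
Smallest detectable difference = 1.645*8.758 ≈ 14.407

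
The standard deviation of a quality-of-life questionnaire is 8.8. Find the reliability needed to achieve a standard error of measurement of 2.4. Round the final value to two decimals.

r = 1 − (2.40000/8.8)² ≈ 1 − 0.07438 ≈ 0.92562

0.93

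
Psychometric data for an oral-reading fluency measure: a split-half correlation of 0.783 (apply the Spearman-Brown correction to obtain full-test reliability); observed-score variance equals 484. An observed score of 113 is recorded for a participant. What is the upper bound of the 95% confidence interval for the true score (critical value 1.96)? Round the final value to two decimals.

SD = √484 = 22.000
Full-length reliability (Spearman-Brown) = 2(0.783)/(1+0.783) ≈ 0.878
The standard error of measurement is 22.000*√(1 − 0.878) ≈ 22.000*0.349 ≈ 7.675.
1.96 * SEM ≈ 15.043
Upper bound: 113 + 15.043 = 128.043

128.04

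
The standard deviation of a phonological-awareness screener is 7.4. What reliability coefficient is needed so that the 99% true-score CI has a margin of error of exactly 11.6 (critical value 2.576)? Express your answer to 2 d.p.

0.63

SEM needed = half-width / z = 11.6/2.576 ≈ 4.5031
r = 1 − (SEM / SD)² = 1 − (4.5031 / 7.4)² ≈ 1 − 0.3703 ≈ 0.6297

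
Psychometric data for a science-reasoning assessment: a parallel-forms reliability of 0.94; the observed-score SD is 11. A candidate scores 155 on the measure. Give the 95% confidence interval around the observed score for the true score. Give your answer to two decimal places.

[149.72, 160.28]

The standard error of measurement is 11.0000*√(1 − 0.9400) ≃ 11.0000*0.2449 ≃ 2.6944.
Half-width = 1.96*2.6944 ≃ 5.2811
95% CI: 155 ± 5.2811 = [149.7189, 160.2811]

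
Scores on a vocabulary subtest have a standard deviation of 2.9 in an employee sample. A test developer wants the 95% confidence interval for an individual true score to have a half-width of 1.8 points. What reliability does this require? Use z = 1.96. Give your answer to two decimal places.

0.90

SEM needed = half-width / z = 1.8/1.96 ≈ 0.91837
Required reliability = 1 − (SEM/SD)² = 1 − 0.10029 ≈ 0.89971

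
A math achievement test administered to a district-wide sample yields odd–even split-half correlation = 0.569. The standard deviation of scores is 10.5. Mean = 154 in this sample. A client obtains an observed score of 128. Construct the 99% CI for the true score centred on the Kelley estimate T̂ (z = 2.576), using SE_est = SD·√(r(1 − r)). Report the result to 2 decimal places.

[123.07, 147.22]

Spearman-Brown: r = 2(0.569) / (1 + 0.569) = 1.138 / 1.569 ≈ 0.725
Estimated true score = 0.725·128 + (1 − 0.725)·154 ≈ 135.142
SE_est = SD · √(r(1 − r)) = 10.500 · √0.199 ≈ 10.500 · 0.446 ≈ 4.687
99% CI: 135.142 ± 12.073 ≈ (123.069, 147.215)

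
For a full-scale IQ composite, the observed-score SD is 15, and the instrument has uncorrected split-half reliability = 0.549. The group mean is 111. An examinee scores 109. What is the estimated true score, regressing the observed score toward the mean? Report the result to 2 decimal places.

r_full = 2·0.549 / (1 + 0.549) ≃ 0.7088
Estimated true score = 0.7088*109 + (1 − 0.7088)*111 ≃ 109.5823

109.58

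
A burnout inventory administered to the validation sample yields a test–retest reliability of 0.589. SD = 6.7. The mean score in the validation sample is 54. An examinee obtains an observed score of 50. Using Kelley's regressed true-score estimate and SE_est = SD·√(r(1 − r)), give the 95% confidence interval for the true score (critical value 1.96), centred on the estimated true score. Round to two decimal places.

T̂ = 0.5890(50) + 0.4110(54) ≈ 51.6440
SE_est = SD * √(r(1 − r)) = 6.7000 * √0.2421 ≈ 6.7000 * 0.4920 ≈ 3.2965
CI = 51.6440 ± 1.96 * 3.2965 → [45.1829, 58.1051]

[45.18, 58.11]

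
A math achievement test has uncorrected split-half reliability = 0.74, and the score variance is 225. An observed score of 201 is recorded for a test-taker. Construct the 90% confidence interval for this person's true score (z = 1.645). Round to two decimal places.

[191.46, 210.54]

SD = √225 = 15.00000
Spearman-Brown: r = 2(0.74) / (1 + 0.74) = 1.48000 / 1.74000 ≈ 0.85057
SEM = 15.00000·√(1 − 0.85057) ≈ 5.79834
1.645 · SEM ≈ 9.53826
Interval: (191.46174, 210.53826)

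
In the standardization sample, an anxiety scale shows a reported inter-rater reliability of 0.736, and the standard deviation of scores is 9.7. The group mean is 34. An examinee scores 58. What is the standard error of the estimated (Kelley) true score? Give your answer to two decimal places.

SE_est = SD · √(r(1 − r)) = 9.700 · √0.194 ≃ 9.700 · 0.441 ≃ 4.276

4.28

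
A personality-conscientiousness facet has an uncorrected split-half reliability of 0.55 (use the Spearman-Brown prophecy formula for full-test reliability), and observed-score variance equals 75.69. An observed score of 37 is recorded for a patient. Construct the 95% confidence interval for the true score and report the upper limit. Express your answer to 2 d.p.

σ = 75.69^(1/2) = 8.700
r_full = 2·0.55 / (1 + 0.55) ≃ 0.710
The standard error of measurement is 8.700*√(1 − 0.710) ≃ 8.700*0.539 ≃ 4.688.
Half-width = 1.96*4.688 ≃ 9.188
Upper bound: 37 + 9.188 = 46.188

46.19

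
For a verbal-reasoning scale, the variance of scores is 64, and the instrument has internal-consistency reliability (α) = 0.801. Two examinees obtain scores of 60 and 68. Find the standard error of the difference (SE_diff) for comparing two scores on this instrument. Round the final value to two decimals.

5.05

SD = √64 ≃ 8.000
SEM = 8.000 × √(1 − 0.801) = 8.000 × √0.199 ≃ 8.000 × 0.446 ≃ 3.569
SE_diff = √2 × SEM ≃ 5.047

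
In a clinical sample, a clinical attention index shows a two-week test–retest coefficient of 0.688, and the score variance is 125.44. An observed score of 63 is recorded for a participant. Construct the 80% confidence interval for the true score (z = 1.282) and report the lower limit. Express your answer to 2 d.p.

54.98

SD = √125.44 ≈ 11.2000
The standard error of measurement is 11.2000·√(1 − 0.6880) ≈ 11.2000·0.5586 ≈ 6.2560.
Margin = 1.282 · 6.2560 ≈ 8.0202
Lower bound: 63 − 8.0202 = 54.9798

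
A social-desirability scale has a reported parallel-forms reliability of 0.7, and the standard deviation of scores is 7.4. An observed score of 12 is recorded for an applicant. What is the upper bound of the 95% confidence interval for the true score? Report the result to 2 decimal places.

SEM = 7.4000 × √(1 − 0.7000) = 7.4000 × √0.3000 ≈ 7.4000 × 0.5477 ≈ 4.0531
Margin = 1.96 × 4.0531 ≈ 7.9442
Upper limit = 12 + 7.9442 ≈ 19.9442

19.94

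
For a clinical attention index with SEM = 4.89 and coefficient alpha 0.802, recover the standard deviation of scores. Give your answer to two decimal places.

10.99

SD = 4.89 / √(1 − 0.802) ≈ 10.9895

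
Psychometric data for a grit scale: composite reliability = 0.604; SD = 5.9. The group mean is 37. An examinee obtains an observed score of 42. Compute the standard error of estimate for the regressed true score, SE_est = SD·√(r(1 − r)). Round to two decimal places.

SE_est = SD * √(r(1 − r)) = 5.9000 * √0.2392 ≃ 5.9000 * 0.4891 ≃ 2.8855

2.89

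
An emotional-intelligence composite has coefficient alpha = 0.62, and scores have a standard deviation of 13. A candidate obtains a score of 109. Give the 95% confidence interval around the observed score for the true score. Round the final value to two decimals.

SEM = 13.000×√(1 − 0.620) ≃ 8.014
Margin = 1.96 × 8.014 ≃ 15.707
CI = 109 ± 15.707 → [93.293, 124.707]

[93.29, 124.71]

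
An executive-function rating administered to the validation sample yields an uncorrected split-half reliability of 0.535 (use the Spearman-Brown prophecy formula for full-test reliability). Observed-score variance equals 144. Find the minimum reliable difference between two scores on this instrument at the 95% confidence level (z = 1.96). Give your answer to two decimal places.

SD = √144 ≈ 12.00000
r_full = 2·0.535 / (1 + 0.535) ≈ 0.69707
SEM = 12.00000·√(1 − 0.69707) ≈ 6.60471
SE_diff = SEM · √2 ≈ 6.60471 · 1.41421 ≈ 9.34047
Minimum reliable difference = 1.96 · SE_diff ≈ 1.96 · 9.34047 ≈ 18.30731

18.31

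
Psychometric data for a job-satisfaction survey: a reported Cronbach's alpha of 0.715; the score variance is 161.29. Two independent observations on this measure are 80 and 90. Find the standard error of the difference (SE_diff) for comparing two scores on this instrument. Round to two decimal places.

9.59

SD = √161.29 ≈ 12.700
The standard error of measurement is 12.700*√(1 − 0.715) ≈ 12.700*0.534 ≈ 6.780.
SE_diff = √2 * SEM ≈ 9.588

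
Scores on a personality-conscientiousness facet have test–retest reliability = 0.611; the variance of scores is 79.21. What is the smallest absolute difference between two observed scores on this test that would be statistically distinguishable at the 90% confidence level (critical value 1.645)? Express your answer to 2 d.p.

σ = 79.21^(1/2) = 8.9000
The standard error of measurement is 8.9000·√(1 − 0.6110) ≈ 8.9000·0.6237 ≈ 5.5509.
SE_diff = SEM · √2 ≈ 5.5509 · 1.4142 ≈ 7.8502
Minimum reliable difference = 1.645 · SE_diff ≈ 1.645 · 7.8502 ≈ 12.9136

12.91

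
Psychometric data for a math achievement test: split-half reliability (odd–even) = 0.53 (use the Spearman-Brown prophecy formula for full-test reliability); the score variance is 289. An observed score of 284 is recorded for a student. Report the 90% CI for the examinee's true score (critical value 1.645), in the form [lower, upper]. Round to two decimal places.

[268.50, 299.50]

σ = 289^(1/2) = 17.0000
Full-length reliability (Spearman-Brown) = 2(0.53)/(1+0.53) ≃ 0.6928
SEM = 17.0000·√(1 − 0.6928) ≃ 9.4222
1.645 · SEM ≃ 15.4995
CI = 284 ± 15.4995 → [268.5005, 299.4995]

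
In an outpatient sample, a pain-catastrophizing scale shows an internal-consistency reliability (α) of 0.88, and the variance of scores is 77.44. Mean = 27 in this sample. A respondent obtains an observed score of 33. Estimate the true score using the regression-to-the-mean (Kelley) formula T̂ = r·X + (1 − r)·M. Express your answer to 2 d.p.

T̂ = 0.880(33) + 0.120(27) ≈ 32.280

32.28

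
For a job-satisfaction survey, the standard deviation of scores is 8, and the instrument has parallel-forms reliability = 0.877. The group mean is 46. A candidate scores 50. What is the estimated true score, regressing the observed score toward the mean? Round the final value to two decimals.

T̂ = 0.8770(50) + 0.1230(46) ≈ 49.5080

49.51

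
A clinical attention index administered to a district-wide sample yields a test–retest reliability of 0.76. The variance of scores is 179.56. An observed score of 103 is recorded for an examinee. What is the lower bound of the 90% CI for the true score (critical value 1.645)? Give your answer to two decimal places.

SD = √179.56 ≃ 13.400
SEM = 13.400*√(1 − 0.760) ≃ 6.565
Half-width = 1.645*6.565 ≃ 10.799
Lower bound: 103 − 10.799 = 92.201

92.20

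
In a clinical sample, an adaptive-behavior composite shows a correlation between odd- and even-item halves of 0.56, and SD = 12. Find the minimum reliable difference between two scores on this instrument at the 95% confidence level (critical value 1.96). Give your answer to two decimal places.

17.67

Full-length reliability (Spearman-Brown) = 2(0.56)/(1+0.56) ≈ 0.7179
SEM = 12.0000×√(1 − 0.7179) ≈ 6.3730
SE_diff = SEM × √2 ≈ 6.3730 × 1.4142 ≈ 9.0128
Smallest detectable difference = 1.96×9.0128 ≈ 17.6651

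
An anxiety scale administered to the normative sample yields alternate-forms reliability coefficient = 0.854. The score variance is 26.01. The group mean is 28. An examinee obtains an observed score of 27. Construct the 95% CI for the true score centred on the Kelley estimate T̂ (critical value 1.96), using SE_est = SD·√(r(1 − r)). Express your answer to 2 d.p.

[23.62, 30.68]

SD = √26.01 = 5.1000
T̂ = 0.8540(27) + 0.1460(28) ≈ 27.1460
SE_est = SD × √(r(1 − r)) = 5.1000 × √0.1247 ≈ 5.1000 × 0.3531 ≈ 1.8008
CI = 27.1460 ± 1.96 × 1.8008 → [23.6164, 30.6756]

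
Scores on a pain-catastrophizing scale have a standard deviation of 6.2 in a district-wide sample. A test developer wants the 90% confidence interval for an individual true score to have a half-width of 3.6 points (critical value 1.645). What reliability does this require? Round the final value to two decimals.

Required SEM = 3.6 / 1.645 ≈ 2.1884
r = 1 − (2.1884/6.2)² ≈ 1 − 0.1246 ≈ 0.8754

0.88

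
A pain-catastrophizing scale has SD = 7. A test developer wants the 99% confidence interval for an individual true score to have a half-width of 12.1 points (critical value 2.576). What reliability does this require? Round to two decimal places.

0.55

Required SEM = 12.1 / 2.576 ≃ 4.697
r = 1 − (4.697/7)² ≃ 1 − 0.450 ≃ 0.550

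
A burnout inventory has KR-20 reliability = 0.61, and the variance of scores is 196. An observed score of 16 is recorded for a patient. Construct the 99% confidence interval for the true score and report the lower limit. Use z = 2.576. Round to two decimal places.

-6.52

σ = 196^(1/2) = 14.000
SEM = 14.000 * √(1 − 0.610) = 14.000 * √0.390 ≈ 14.000 * 0.624 ≈ 8.743
Margin = 2.576 * 8.743 ≈ 22.522
Lower bound: 16 − 22.522 = -6.522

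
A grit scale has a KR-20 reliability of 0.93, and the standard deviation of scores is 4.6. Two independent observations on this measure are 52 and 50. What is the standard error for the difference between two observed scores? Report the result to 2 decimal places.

1.72

The standard error of measurement is 4.6000·√(1 − 0.9300) ≈ 4.6000·0.2646 ≈ 1.2170.
Standard error of the difference = 1.2170·√2 ≈ 1.7212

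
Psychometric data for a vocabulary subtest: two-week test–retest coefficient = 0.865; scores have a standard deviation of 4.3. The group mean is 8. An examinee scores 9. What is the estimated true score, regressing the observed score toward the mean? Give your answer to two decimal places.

T̂ = 0.8650(9) + 0.1350(8) ≃ 8.8650

8.87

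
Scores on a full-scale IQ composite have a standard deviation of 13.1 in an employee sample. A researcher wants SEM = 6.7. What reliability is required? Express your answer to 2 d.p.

0.74

r = 1 − (6.700/13.1)² ≃ 1 − 0.262 ≃ 0.738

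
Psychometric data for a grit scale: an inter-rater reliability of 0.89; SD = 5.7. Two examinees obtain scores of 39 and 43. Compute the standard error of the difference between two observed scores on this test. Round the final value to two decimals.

SEM = 5.700 × √(1 − 0.890) = 5.700 × √0.110 ≈ 5.700 × 0.332 ≈ 1.890
Standard error of the difference = 1.890·√2 ≈ 2.674

2.67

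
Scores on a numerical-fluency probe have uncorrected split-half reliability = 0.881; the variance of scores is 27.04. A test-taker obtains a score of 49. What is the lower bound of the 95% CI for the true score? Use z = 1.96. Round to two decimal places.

46.44

SD = √27.04 = 5.200
r_full = 2·0.881 / (1 + 0.881) ≃ 0.937
The standard error of measurement is 5.200×√(1 − 0.937) ≃ 5.200×0.252 ≃ 1.308.
Half-width = 1.96×1.308 ≃ 2.564
Lower bound: 49 − 2.564 = 46.436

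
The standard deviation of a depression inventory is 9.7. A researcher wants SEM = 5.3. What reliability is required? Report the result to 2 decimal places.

r = 1 − (5.30000/9.7)² ≈ 1 − 0.29854 ≈ 0.70146

0.70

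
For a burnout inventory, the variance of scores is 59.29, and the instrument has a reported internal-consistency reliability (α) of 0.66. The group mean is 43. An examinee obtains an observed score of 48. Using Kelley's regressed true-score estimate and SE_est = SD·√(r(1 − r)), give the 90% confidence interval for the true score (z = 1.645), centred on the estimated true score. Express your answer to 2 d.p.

σ = 59.29^(1/2) = 7.7000
T̂ = r·X + (1 − r)·M = 0.6600*48 + 0.3400*43 = 31.6800 + 14.6200 ≈ 46.3000
SE_est = 7.7000*√(0.6600*0.3400) ≈ 3.6476
90% CI: 46.3000 ± 6.0002 ≈ (40.2998, 52.3002)

[40.30, 52.30]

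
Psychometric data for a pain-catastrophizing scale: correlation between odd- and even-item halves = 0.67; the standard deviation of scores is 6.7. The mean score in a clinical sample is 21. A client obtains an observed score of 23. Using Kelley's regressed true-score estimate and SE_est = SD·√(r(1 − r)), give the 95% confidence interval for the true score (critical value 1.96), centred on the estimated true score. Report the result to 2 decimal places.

Spearman-Brown: r = 2(0.67) / (1 + 0.67) = 1.3400 / 1.6700 ≈ 0.8024
T̂ = 0.8024(23) + 0.1976(21) ≈ 22.6048
SE_est = 6.7000·√[r(1 − r)] ≈ 2.6679
95% CI: 22.6048 ± 5.2291 ≈ (17.3757, 27.8339)

[17.38, 27.83]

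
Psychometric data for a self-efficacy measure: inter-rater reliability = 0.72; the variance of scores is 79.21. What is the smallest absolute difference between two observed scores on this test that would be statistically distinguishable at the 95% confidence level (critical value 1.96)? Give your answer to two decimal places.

13.05

σ = 79.21^(1/2) = 8.9000
SEM = 8.9000 × √(1 − 0.7200) = 8.9000 × √0.2800 ≃ 8.9000 × 0.5292 ≃ 4.7094
Standard error of the difference = 4.7094·√2 ≃ 6.6602
Minimum reliable difference = 1.96 × SE_diff ≃ 1.96 × 6.6602 ≃ 13.0539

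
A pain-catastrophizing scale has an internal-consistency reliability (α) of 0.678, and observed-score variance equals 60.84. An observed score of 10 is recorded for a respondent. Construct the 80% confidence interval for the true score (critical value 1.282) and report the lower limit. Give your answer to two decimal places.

4.33

SD = √60.84 = 7.800
SEM = 7.800 × √(1 − 0.678) = 7.800 × √0.322 ≈ 7.800 × 0.567 ≈ 4.426
Half-width = 1.282×4.426 ≈ 5.674
Lower bound: 10 − 5.674 = 4.326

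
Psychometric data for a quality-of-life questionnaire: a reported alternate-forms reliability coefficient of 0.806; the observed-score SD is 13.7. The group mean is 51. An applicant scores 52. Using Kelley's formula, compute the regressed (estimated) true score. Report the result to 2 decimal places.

T̂ = 0.8060(52) + 0.1940(51) ≈ 51.8060

51.81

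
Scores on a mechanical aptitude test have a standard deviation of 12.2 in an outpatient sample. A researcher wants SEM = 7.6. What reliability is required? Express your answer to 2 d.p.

Required reliability = 1 − (SEM/SD)² = 1 − 0.3881 ≈ 0.6119

0.61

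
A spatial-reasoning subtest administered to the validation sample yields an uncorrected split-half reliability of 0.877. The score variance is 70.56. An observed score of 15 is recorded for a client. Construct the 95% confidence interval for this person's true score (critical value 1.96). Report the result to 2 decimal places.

[10.79, 19.21]

SD = √70.56 ≈ 8.4000
Full-length reliability (Spearman-Brown) = 2(0.877)/(1+0.877) ≈ 0.9345
SEM = 8.4000 × √(1 − 0.9345) = 8.4000 × √0.0655 ≈ 8.4000 × 0.2560 ≈ 2.1503
Margin = 1.96 × 2.1503 ≈ 4.2146
Interval: (10.7854, 19.2146)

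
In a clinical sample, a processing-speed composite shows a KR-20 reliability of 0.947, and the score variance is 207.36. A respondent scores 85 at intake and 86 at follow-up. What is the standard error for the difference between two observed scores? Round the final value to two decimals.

SD = √207.36 = 14.4000
The standard error of measurement is 14.4000*√(1 − 0.9470) ≈ 14.4000*0.2302 ≈ 3.3151.
Standard error of the difference = 3.3151·√2 ≈ 4.6883

4.69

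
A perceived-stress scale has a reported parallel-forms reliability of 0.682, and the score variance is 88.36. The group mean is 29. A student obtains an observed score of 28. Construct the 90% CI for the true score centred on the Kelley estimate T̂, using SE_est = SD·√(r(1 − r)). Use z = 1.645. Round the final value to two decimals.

[21.12, 35.52]

SD = √88.36 = 9.40000
T̂ = r·X + (1 − r)·M = 0.68200·28 + 0.31800·29 = 19.09600 + 9.22200 ≃ 28.31800
SE_est = 9.40000·√(0.68200·0.31800) ≃ 4.37758
CI = 28.31800 ± 1.645 · 4.37758 → [21.11689, 35.51911]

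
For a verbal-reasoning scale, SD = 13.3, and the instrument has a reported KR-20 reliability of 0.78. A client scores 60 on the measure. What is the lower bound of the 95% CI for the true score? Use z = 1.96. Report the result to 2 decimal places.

47.77

The standard error of measurement is 13.3000*√(1 − 0.7800) ≃ 13.3000*0.4690 ≃ 6.2383.
1.96 * SEM ≃ 12.2270
Lower bound: 60 − 12.2270 = 47.7730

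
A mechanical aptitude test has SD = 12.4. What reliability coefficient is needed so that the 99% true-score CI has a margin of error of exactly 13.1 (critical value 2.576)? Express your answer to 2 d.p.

SEM needed = half-width / z = 13.1/2.576 ≃ 5.08540
r = 1 − (SEM / SD)² = 1 − (5.08540 / 12.4)² ≃ 1 − 0.16819 ≃ 0.83181

0.83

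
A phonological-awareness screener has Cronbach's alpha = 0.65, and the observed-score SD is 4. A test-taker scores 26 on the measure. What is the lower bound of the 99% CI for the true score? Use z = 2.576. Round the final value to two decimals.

19.90

SEM = 4.0000×√(1 − 0.6500) ≈ 2.3664
Half-width = 2.576×2.3664 ≈ 6.0959
Lower bound: 26 − 6.0959 = 19.9041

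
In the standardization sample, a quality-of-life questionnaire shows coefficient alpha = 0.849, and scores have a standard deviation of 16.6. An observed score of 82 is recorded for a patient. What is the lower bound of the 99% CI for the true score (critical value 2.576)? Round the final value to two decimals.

65.38

SEM = 16.60000 × √(1 − 0.84900) = 16.60000 × √0.15100 ≈ 16.60000 × 0.38859 ≈ 6.45055
Half-width = 2.576×6.45055 ≈ 16.61661
Lower limit = 82 − 16.61661 ≈ 65.38339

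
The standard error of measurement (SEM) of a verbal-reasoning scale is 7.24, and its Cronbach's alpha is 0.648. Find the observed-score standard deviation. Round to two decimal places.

12.20

SD = 7.24 / √(1 − 0.648) ≃ 12.203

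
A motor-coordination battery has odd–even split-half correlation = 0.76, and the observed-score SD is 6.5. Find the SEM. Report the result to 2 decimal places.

2.40

r_full = 2·0.76 / (1 + 0.76) ≈ 0.8636
SEM = 6.5000 * √(1 − 0.8636) = 6.5000 * √0.1364 ≈ 6.5000 * 0.3693 ≈ 2.4003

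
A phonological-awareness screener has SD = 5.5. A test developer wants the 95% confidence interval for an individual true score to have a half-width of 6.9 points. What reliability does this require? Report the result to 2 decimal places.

0.59

SEM needed = half-width / z = 6.9/1.96 ≈ 3.5204
r = 1 − (3.5204/5.5)² ≈ 1 − 0.4097 ≈ 0.5903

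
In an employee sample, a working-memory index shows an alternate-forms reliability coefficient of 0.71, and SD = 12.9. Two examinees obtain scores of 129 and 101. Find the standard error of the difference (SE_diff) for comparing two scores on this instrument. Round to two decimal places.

9.82

SEM = 12.900 * √(1 − 0.710) = 12.900 * √0.290 ≈ 12.900 * 0.539 ≈ 6.947
SE_diff = SEM * √2 ≈ 6.947 * 1.414 ≈ 9.824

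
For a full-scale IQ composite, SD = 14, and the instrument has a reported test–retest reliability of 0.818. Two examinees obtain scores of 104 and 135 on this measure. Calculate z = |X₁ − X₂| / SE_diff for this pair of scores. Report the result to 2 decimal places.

The standard error of measurement is 14.0000·√(1 − 0.8180) ≈ 14.0000·0.4266 ≈ 5.9726.
SE_diff = √2 · SEM ≈ 8.4465
z = 31 / 8.4465 ≈ 3.6701

3.67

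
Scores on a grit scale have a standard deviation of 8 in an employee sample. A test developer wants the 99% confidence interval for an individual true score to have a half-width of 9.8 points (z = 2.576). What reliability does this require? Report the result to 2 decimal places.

SEM needed = half-width / z = 9.8/2.576 ≈ 3.8043
r = 1 − (SEM / SD)² = 1 − (3.8043 / 8)² ≈ 1 − 0.2261 ≈ 0.7739

0.77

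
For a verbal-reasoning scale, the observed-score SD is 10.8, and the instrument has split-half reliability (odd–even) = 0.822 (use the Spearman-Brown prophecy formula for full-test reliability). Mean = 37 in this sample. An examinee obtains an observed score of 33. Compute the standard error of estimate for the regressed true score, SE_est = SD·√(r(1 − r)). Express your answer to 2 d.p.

3.21

Spearman-Brown: r = 2(0.822) / (1 + 0.822) = 1.644 / 1.822 ≃ 0.902
SE_est = SD × √(r(1 − r)) = 10.800 × √0.088 ≃ 10.800 × 0.297 ≃ 3.207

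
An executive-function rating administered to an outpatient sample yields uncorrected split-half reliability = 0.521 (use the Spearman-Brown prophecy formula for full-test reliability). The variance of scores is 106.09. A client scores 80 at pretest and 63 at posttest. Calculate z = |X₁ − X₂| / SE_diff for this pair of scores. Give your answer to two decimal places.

2.08

σ = 106.09^(1/2) = 10.300
Full-length reliability (Spearman-Brown) = 2(0.521)/(1+0.521) ≈ 0.685
The standard error of measurement is 10.300·√(1 − 0.685) ≈ 10.300·0.561 ≈ 5.780.
SE_diff = √2 · SEM ≈ 8.174
z = |80 − 63| / 8.174 = 17 / 8.174 ≈ 2.080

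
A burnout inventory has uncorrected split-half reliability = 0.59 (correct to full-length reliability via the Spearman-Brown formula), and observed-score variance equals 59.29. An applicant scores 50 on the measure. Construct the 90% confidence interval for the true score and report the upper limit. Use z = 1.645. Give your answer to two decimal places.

SD = √59.29 ≈ 7.7000
Spearman-Brown: r = 2(0.59) / (1 + 0.59) = 1.1800 / 1.5900 ≈ 0.7421
The standard error of measurement is 7.7000×√(1 − 0.7421) ≈ 7.7000×0.5078 ≈ 3.9101.
Half-width = 1.645×3.9101 ≈ 6.4321
Upper bound: 50 + 6.4321 = 56.4321

56.43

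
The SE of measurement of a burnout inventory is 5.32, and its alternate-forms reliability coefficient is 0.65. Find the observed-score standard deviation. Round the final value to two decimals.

8.99

SD = 5.32 / √(1 − 0.65) ≈ 8.9924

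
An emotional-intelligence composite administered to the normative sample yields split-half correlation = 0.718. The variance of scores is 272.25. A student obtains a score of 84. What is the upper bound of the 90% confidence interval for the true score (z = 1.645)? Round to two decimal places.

95.00

SD = √272.25 ≈ 16.50000
Full-length reliability (Spearman-Brown) = 2(0.718)/(1+0.718) ≈ 0.83586
SEM = 16.50000 * √(1 − 0.83586) = 16.50000 * √0.16414 ≈ 16.50000 * 0.40515 ≈ 6.68493
Half-width = 1.645*6.68493 ≈ 10.99671
Upper limit = 84 + 10.99671 ≈ 94.99671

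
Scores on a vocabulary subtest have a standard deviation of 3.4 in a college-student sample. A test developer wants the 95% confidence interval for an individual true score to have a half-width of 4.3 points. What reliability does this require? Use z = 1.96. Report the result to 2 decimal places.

Required SEM = 4.3 / 1.96 ≈ 2.1939
r = 1 − (SEM / SD)² = 1 − (2.1939 / 3.4)² ≈ 1 − 0.4164 ≈ 0.5836

0.58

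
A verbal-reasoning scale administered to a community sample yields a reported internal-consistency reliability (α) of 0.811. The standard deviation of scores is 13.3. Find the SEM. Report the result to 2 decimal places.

SEM = 13.300 × √(1 − 0.811) = 13.300 × √0.189 ≈ 13.300 × 0.435 ≈ 5.782

5.78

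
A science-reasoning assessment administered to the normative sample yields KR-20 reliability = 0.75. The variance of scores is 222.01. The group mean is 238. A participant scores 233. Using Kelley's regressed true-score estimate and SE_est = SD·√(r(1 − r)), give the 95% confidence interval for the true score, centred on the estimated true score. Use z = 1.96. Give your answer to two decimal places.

[221.60, 246.90]

SD = √222.01 = 14.9000
T̂ = 0.7500(233) + 0.2500(238) ≈ 234.2500
SE_est = 14.9000*√(0.7500*0.2500) ≈ 6.4519
CI = 234.2500 ± 1.96 * 6.4519 → [221.6043, 246.8957]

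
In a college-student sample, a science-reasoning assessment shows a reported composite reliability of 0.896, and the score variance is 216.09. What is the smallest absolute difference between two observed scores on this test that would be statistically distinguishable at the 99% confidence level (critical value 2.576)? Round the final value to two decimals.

17.27

SD = √216.09 = 14.7000
The standard error of measurement is 14.7000×√(1 − 0.8960) ≈ 14.7000×0.3225 ≈ 4.7406.
SE_diff = SEM × √2 ≈ 4.7406 × 1.4142 ≈ 6.7042
Smallest detectable difference = 2.576×6.7042 ≈ 17.2701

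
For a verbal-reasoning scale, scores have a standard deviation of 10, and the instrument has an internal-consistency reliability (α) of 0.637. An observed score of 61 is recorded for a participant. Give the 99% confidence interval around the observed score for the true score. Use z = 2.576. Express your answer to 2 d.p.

[45.48, 76.52]

The standard error of measurement is 10.0000*√(1 − 0.6370) ≃ 10.0000*0.6025 ≃ 6.0249.
Half-width = 2.576*6.0249 ≃ 15.5203
99% CI: 61 ± 15.5203 = [45.4797, 76.5203]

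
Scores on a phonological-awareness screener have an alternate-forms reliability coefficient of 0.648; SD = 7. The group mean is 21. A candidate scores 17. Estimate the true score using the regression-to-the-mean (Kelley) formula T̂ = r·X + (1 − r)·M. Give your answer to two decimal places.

T̂ = 0.6480(17) + 0.3520(21) ≃ 18.4080

18.41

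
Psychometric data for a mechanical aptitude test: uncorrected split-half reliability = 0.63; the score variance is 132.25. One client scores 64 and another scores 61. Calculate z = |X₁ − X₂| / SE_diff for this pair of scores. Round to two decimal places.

0.39

SD = √132.25 ≃ 11.500
Full-length reliability (Spearman-Brown) = 2(0.63)/(1+0.63) ≃ 0.773
SEM = 11.500 · √(1 − 0.773) = 11.500 · √0.227 ≃ 11.500 · 0.476 ≃ 5.479
SE_diff = SEM · √2 ≃ 5.479 · 1.414 ≃ 7.749
z = 3 / 7.749 ≃ 0.387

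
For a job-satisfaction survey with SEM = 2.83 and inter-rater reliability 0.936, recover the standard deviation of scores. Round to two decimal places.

11.19

σ = SEM·(1 − r)^(−1/2) ≃ 2.83·3.9528 ≃ 11.1866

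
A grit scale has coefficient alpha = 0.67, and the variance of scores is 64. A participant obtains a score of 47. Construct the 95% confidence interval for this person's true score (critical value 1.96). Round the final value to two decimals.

[37.99, 56.01]

SD = √64 = 8.000
SEM = 8.000 * √(1 − 0.670) = 8.000 * √0.330 ≈ 8.000 * 0.574 ≈ 4.596
Margin = 1.96 * 4.596 ≈ 9.007
CI = 47 ± 9.007 → [37.993, 56.007]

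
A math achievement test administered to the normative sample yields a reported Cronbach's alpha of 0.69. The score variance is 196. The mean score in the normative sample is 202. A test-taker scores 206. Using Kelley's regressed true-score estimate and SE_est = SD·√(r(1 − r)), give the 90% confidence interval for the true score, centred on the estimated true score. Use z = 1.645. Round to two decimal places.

[194.11, 215.41]

σ = 196^(1/2) = 14.000
T̂ = 0.690(206) + 0.310(202) ≈ 204.760
SE_est = 14.000·√[r(1 − r)] ≈ 6.475
90% CI: 204.760 ± 10.651 ≈ (194.109, 215.411)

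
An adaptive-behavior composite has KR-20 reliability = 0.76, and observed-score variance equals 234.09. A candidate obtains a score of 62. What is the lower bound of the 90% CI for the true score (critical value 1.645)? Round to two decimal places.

SD = √234.09 = 15.3000
SEM = 15.3000 · √(1 − 0.7600) = 15.3000 · √0.2400 ≃ 15.3000 · 0.4899 ≃ 7.4954
Half-width = 1.645·7.4954 ≃ 12.3300
Lower limit = 62 − 12.3300 ≃ 49.6700

49.67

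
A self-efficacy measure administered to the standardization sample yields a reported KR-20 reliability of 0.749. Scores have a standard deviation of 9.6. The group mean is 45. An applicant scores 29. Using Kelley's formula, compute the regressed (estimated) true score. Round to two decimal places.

33.02

T̂ = r·X + (1 − r)·M = 0.74900·29 + 0.25100·45 = 21.72100 + 11.29500 ≈ 33.01600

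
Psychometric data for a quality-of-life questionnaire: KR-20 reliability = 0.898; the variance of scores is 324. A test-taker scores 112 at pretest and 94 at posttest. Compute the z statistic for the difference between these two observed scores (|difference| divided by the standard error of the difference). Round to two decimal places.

SD = √324 ≈ 18.00000
The standard error of measurement is 18.00000*√(1 − 0.89800) ≈ 18.00000*0.31937 ≈ 5.74874.
SE_diff = √2 * SEM ≈ 8.12994
z = |112 − 94| / 8.12994 = 18 / 8.12994 ≈ 2.21404

2.21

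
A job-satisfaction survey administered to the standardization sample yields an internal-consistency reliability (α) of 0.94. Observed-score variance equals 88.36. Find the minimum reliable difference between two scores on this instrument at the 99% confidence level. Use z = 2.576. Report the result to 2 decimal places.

8.39

SD = √88.36 = 9.400
SEM = 9.400·√(1 − 0.940) ≈ 2.303
SE_diff = SEM · √2 ≈ 2.303 · 1.414 ≈ 3.256
Minimum reliable difference = 2.576 · SE_diff ≈ 2.576 · 3.256 ≈ 8.388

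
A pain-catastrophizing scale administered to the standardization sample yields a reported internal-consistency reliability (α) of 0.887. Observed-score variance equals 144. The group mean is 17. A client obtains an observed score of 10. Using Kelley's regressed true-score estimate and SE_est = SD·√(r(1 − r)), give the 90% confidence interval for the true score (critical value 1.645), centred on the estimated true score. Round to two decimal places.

[4.54, 17.04]

SD = √144 ≈ 12.000
T̂ = 0.887(10) + 0.113(17) ≈ 10.791
SE_est = SD · √(r(1 − r)) = 12.000 · √0.100 ≈ 12.000 · 0.317 ≈ 3.799
90% CI: 10.791 ± 6.250 ≈ (4.541, 17.041)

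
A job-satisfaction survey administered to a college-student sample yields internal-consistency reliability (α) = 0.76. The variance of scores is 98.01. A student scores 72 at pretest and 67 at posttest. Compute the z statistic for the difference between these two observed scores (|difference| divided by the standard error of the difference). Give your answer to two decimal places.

0.73

SD = √98.01 ≈ 9.900
SEM = 9.900 * √(1 − 0.760) = 9.900 * √0.240 ≈ 9.900 * 0.490 ≈ 4.850
Standard error of the difference = 4.850·√2 ≈ 6.859
z = |72 − 67| / 6.859 = 5 / 6.859 ≈ 0.729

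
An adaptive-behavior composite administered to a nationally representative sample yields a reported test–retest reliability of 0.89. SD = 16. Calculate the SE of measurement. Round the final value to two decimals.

SEM = 16.000×√(1 − 0.890) ≈ 5.307

5.31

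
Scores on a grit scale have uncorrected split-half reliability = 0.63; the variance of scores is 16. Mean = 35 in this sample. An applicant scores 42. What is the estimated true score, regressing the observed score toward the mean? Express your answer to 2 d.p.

Spearman-Brown: r = 2(0.63) / (1 + 0.63) = 1.2600 / 1.6300 ≈ 0.7730
T̂ = r·X + (1 − r)·M = 0.7730×42 + 0.2270×35 ≈ 32.4663 + 7.9448 ≈ 40.4110

40.41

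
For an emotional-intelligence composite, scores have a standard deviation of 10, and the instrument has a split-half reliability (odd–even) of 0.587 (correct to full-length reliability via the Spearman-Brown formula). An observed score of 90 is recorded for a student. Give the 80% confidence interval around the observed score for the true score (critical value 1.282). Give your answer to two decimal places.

Full-length reliability (Spearman-Brown) = 2(0.587)/(1+0.587) ≃ 0.73976
SEM = 10.00000 * √(1 − 0.73976) = 10.00000 * √0.26024 ≃ 10.00000 * 0.51014 ≃ 5.10137
Margin = 1.282 * 5.10137 ≃ 6.53995
CI = 90 ± 6.53995 → [83.46005, 96.53995]

[83.46, 96.54]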